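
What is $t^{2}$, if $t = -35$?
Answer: $1225$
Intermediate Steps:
$t^{2} = \left(-35\right)^{2} = 1225$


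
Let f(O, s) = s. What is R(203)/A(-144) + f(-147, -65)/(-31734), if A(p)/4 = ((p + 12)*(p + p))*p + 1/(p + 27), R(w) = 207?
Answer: 82879881097/40650845837292 ≈ 0.0020388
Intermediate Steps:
A(p) = 4/(27 + p) + 8*p²*(12 + p) (A(p) = 4*(((p + 12)*(p + p))*p + 1/(p + 27)) = 4*(((12 + p)*(2*p))*p + 1/(27 + p)) = 4*((2*p*(12 + p))*p + 1/(27 + p)) = 4*(2*p²*(12 + p) + 1/(27 + p)) = 4*(1/(27 + p) + 2*p²*(12 + p)) = 4/(27 + p) + 8*p²*(12 + p))
R(203)/A(-144) + f(-147, -65)/(-31734) = 207/((4*(1 + 2*(-144)⁴ + 78*(-144)³ + 648*(-144)²)/(27 - 144))) - 65/(-31734) = 207/((4*(1 + 2*429981696 + 78*(-2985984) + 648*20736)/(-117))) - 65*(-1/31734) = 207/((4*(-1/117)*(1 + 859963392 - 232906752 + 13436928))) + 65/31734 = 207/((4*(-1/117)*640493569)) + 65/31734 = 207/(-2561974276/117) + 65/31734 = 207*(-117/2561974276) + 65/31734 = -24219/2561974276 + 65/31734 = 82879881097/40650845837292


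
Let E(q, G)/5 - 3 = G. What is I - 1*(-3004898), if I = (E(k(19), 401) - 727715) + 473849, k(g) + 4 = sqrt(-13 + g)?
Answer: 2753052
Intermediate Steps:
k(g) = -4 + sqrt(-13 + g)
E(q, G) = 15 + 5*G
I = -251846 (I = ((15 + 5*401) - 727715) + 473849 = ((15 + 2005) - 727715) + 473849 = (2020 - 727715) + 473849 = -725695 + 473849 = -251846)
I - 1*(-3004898) = -251846 - 1*(-3004898) = -251846 + 3004898 = 2753052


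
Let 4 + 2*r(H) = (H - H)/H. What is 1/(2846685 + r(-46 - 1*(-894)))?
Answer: 1/2846683 ≈ 3.5129e-7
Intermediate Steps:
r(H) = -2 (r(H) = -2 + ((H - H)/H)/2 = -2 + (0/H)/2 = -2 + (½)*0 = -2 + 0 = -2)
1/(2846685 + r(-46 - 1*(-894))) = 1/(2846685 - 2) = 1/2846683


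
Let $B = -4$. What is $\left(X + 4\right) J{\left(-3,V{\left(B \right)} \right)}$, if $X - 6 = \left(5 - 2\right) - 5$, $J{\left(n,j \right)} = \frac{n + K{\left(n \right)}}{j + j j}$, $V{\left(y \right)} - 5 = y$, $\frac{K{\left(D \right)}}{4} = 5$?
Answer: $68$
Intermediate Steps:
$K{\left(D \right)} = 20$ ($K{\left(D \right)} = 4 \cdot 5 = 20$)
$V{\left(y \right)} = 5 + y$
$J{\left(n,j \right)} = \frac{20 + n}{j + j^{2}}$ ($J{\left(n,j \right)} = \frac{n + 20}{j + j j} = \frac{20 + n}{j + j^{2}}$)
$X = 4$ ($X = 6 + \left(\left(5 - 2\right) - 5\right) = 6 + \left(3 - 5\right) = 6 - 2 = 4$)
$\left(X + 4\right) J{\left(-3,V{\left(B \right)} \right)} = \left(4 + 4\right) \frac{20 - 3}{\left(5 - 4\right) \left(1 + \left(5 - 4\right)\right)} = 8 \cdot 1^{-1} \frac{1}{1 + 1} \cdot 17 = 8 \cdot 1 \cdot \frac{1}{2} \cdot 17 = 8 \cdot \frac{17}{2} = 68$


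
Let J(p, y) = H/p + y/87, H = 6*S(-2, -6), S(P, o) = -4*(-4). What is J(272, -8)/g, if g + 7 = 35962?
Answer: 386/53177445 ≈ 7.2587e-6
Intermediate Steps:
S(P, o) = 16
g = 35955 (g = -7 + 35962 = 35955)
H = 96 (H = 6*16 = 96)
J(p, y) = 96/p + y/87
J(272, -8)/g = (96/272 + (1/87)*(-8))/35955 = (96*(1/272) - 8/87)*(1/35955) = (6/17 - 8/87)*(1/35955) = (386/1479)*(1/35955) = 386/53177445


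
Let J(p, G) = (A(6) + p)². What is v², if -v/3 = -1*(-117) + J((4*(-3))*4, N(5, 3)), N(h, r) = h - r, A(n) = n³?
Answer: 7228910529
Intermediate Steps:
J(p, G) = (216 + p)² (J(p, G) = (6³ + p)² = (216 + p)²)
v = -85023 (v = -3*(-1*(-117) + (216 + (4*(-3))*4)²) = -3*(117 + (216 - 12*4)²) = -3*(117 + (216 - 48)²) = -3*(117 + 168²) = -3*(117 + 28224) = -3*28341 = -85023)
v² = (-85023)² = 7228910529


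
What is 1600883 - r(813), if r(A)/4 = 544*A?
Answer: -168205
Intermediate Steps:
r(A) = 2176*A (r(A) = 4*(544*A) = 2176*A)
1600883 - r(813) = 1600883 - 2176*813 = 1600883 - 1*1769088 = 1600883 - 1769088 = -168205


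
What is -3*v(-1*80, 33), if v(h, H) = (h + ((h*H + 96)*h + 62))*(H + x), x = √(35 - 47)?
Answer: -20146698 - 1221012*I*√3 ≈ -2.0147e+7 - 2.1149e+6*I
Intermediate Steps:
x = 2*I*√3 (x = √(-12) = 2*I*√3 ≈ 3.4641*I)
v(h, H) = (H + 2*I*√3)*(62 + h + h*(96 + H*h)) (v(h, H) = (h + ((h*H + 96)*h + 62))*(H + 2*I*√3) = (h + ((H*h + 96)*h + 62))*(H + 2*I*√3) = (h + ((96 + H*h)*h + 62))*(H + 2*I*√3) = (h + (h*(96 + H*h) + 62))*(H + 2*I*√3) = (h + (62 + h*(96 + H*h)))*(H + 2*I*√3) = (62 + h + h*(96 + H*h))*(H + 2*I*√3) = (H + 2*I*√3)*(62 + h + h*(96 + H*h)))
-3*v(-1*80, 33) = -3*(62*33 + 33²*(-1*80)² + 97*33*(-1*80) + 124*I*√3 + 194*I*(-1*80)*√3 + 2*I*33*√3*(-1*80)²) = -3*(2046 + 1089*(-80)² + 97*33*(-80) + 124*I*√3 + 194*I*(-80)*√3 + 2*I*33*√3*(-80)²) = -3*(2046 + 1089*6400 - 256080 + 124*I*√3 - 15520*I*√3 + 2*I*33*√3*6400) = -3*(2046 + 6969600 - 256080 + 124*I*√3 - 15520*I*√3 + 422400*I*√3) = -3*(6715566 + 407004*I*√3) = -20146698 - 1221012*I*√3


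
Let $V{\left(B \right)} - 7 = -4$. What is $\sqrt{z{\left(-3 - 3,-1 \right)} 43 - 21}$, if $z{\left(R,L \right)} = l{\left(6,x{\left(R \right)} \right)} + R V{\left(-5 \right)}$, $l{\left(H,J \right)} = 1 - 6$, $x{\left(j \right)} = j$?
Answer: $i \sqrt{1010} \approx 31.78 i$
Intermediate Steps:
$V{\left(B \right)} = 3$ ($V{\left(B \right)} = 7 - 4 = 3$)
$l{\left(H,J \right)} = -5$ ($l{\left(H,J \right)} = 1 - 6 = -5$)
$z{\left(R,L \right)} = -5 + 3 R$ ($z{\left(R,L \right)} = -5 + R 3 = -5 + 3 R$)
$\sqrt{z{\left(-3 - 3,-1 \right)} 43 - 21} = \sqrt{\left(-5 + 3 \left(-3 - 3\right)\right) 43 - 21} = \sqrt{\left(-5 + 3 \left(-6\right)\right) 43 - 21} = \sqrt{\left(-5 - 18\right) 43 - 21} = \sqrt{\left(-23\right) 43 - 21} = \sqrt{-989 - 21} = \sqrt{-1010} = i \sqrt{1010}$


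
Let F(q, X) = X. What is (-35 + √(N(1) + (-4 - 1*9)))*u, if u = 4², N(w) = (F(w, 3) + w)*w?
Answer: -560 + 48*I ≈ -560.0 + 48.0*I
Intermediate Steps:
N(w) = w*(3 + w) (N(w) = (3 + w)*w = w*(3 + w))
u = 16
(-35 + √(N(1) + (-4 - 1*9)))*u = (-35 + √(1*(3 + 1) + (-4 - 1*9)))*16 = (-35 + √(1*4 + (-4 - 9)))*16 = (-35 + √(4 - 13))*16 = (-35 + √(-9))*16 = (-35 + 3*I)*16 = -560 + 48*I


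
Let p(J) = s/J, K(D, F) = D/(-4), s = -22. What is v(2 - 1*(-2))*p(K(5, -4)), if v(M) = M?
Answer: 352/5 ≈ 70.400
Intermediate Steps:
K(D, F) = -D/4 (K(D, F) = D*(-¼) = -D/4)
p(J) = -22/J
v(2 - 1*(-2))*p(K(5, -4)) = (2 - 1*(-2))*(-22/((-¼*5))) = (2 + 2)*(-22/(-5/4)) = 4*(-22*(-⅘)) = 4*(88/5) = 352/5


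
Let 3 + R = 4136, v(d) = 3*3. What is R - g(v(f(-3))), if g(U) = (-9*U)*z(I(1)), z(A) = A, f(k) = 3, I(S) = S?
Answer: 4214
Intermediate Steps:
v(d) = 9
R = 4133 (R = -3 + 4136 = 4133)
g(U) = -9*U (g(U) = -9*U*1 = -9*U)
R - g(v(f(-3))) = 4133 - (-9)*9 = 4133 - 1*(-81) = 4133 + 81 = 4214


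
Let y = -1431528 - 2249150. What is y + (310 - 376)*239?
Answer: -3696452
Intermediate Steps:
y = -3680678
y + (310 - 376)*239 = -3680678 + (310 - 376)*239 = -3680678 - 66*239 = -3680678 - 15774 = -3696452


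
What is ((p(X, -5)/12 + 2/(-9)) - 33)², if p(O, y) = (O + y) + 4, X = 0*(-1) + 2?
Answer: 1423249/1296 ≈ 1098.2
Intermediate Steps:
X = 2 (X = 0 + 2 = 2)
p(O, y) = 4 + O + y
((p(X, -5)/12 + 2/(-9)) - 33)² = (((4 + 2 - 5)/12 + 2/(-9)) - 33)² = ((1*(1/12) + 2*(-⅑)) - 33)² = ((1/12 - 2/9) - 33)² = (-5/36 - 33)² = (-1193/36)² = 1423249/1296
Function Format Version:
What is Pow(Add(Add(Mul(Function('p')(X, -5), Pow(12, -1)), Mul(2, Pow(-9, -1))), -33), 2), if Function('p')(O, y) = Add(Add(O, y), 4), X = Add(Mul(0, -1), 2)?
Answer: Rational(1423249, 1296) ≈ 1098.2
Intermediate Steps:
X = 2 (X = Add(0, 2) = 2)
Function('p')(O, y) = Add(4, O, y)
Pow(Add(Add(Mul(Function('p')(X, -5), Pow(12, -1)), Mul(2, Pow(-9, -1))), -33), 2) = Pow(Add(Add(Mul(Add(4, 2, -5), Pow(12, -1)), Mul(2, Pow(-9, -1))), -33), 2) = Pow(Add(Add(Mul(1, Rational(1, 12)), Mul(2, Rational(-1, 9))), -33), 2) = Pow(Add(Add(Rational(1, 12), Rational(-2, 9)), -33), 2) = Pow(Add(Rational(-5, 36), -33), 2) = Pow(Rational(-1193, 36), 2) = Rational(1423249, 1296)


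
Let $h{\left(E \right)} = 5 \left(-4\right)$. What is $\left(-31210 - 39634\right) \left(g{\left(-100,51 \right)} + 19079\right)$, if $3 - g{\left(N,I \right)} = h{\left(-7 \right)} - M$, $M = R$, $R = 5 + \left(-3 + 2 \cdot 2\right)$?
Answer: $-1353687152$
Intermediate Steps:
$h{\left(E \right)} = -20$
$R = 6$ ($R = 5 + \left(-3 + 4\right) = 5 + 1 = 6$)
$M = 6$
$g{\left(N,I \right)} = 29$ ($g{\left(N,I \right)} = 3 - \left(-20 - 6\right) = 3 - -26 = 3 + 26 = 29$)
$\left(-31210 - 39634\right) \left(g{\left(-100,51 \right)} + 19079\right) = \left(-31210 - 39634\right) \left(29 + 19079\right) = \left(-70844\right) 19108 = -1353687152$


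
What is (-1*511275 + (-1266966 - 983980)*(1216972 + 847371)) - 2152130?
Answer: -4646727281883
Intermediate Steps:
(-1*511275 + (-1266966 - 983980)*(1216972 + 847371)) - 2152130 = (-511275 - 2250946*2064343) - 2152130 = (-511275 - 4646724618478) - 2152130 = -4646725129753 - 2152130 = -4646727281883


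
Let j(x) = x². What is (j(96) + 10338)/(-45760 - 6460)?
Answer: -9777/26110 ≈ -0.37445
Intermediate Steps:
(j(96) + 10338)/(-45760 - 6460) = (96² + 10338)/(-45760 - 6460) = (9216 + 10338)/(-52220) = 19554*(-1/52220) = -9777/26110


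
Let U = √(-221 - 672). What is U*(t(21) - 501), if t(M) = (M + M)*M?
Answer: 381*I*√893 ≈ 11385.0*I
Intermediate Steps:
t(M) = 2*M² (t(M) = (2*M)*M = 2*M²)
U = I*√893 (U = √(-893) = I*√893 ≈ 29.883*I)
U*(t(21) - 501) = (I*√893)*(2*21² - 501) = (I*√893)*(2*441 - 501) = (I*√893)*(882 - 501) = (I*√893)*381 = 381*I*√893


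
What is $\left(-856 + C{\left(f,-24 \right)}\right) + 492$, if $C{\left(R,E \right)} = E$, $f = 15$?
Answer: $-388$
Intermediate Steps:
$\left(-856 + C{\left(f,-24 \right)}\right) + 492 = \left(-856 - 24\right) + 492 = -880 + 492 = -388$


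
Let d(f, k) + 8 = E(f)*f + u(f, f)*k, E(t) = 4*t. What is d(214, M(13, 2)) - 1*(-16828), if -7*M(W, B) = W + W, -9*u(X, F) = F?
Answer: 12605816/63 ≈ 2.0009e+5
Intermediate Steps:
u(X, F) = -F/9
M(W, B) = -2*W/7 (M(W, B) = -(W + W)/7 = -2*W/7)
d(f, k) = -8 + 4*f² - f*k/9 (d(f, k) = -8 + ((4*f)*f + (-f/9)*k) = -8 + (4*f² - f*k/9) = -8 + 4*f² - f*k/9)
d(214, M(13, 2)) - 1*(-16828) = (-8 + 4*214² - ⅑*214*(-2/7*13)) - 1*(-16828) = (-8 + 4*45796 - ⅑*214*(-26/7)) + 16828 = (-8 + 183184 + 5564/63) + 16828 = 11545652/63 + 16828 = 12605816/63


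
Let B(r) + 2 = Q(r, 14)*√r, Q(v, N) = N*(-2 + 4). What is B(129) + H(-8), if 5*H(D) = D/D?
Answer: -9/5 + 28*√129 ≈ 316.22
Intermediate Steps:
H(D) = ⅕ (H(D) = (D/D)/5 = (⅕)*1 = ⅕)
Q(v, N) = 2*N (Q(v, N) = N*2 = 2*N)
B(r) = -2 + 28*√r (B(r) = -2 + (2*14)*√r = -2 + 28*√r)
B(129) + H(-8) = (-2 + 28*√129) + ⅕ = -9/5 + 28*√129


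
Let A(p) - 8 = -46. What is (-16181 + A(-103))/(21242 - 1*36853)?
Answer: 16219/15611 ≈ 1.0389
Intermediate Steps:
A(p) = -38 (A(p) = 8 - 46 = -38)
(-16181 + A(-103))/(21242 - 1*36853) = (-16181 - 38)/(21242 - 1*36853) = -16219/(21242 - 36853) = -16219/(-15611) = -16219*(-1/15611) = 16219/15611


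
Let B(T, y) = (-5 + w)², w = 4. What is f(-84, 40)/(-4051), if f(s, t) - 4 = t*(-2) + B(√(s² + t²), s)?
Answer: 75/4051 ≈ 0.018514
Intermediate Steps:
B(T, y) = 1 (B(T, y) = (-5 + 4)² = (-1)² = 1)
f(s, t) = 5 - 2*t (f(s, t) = 4 + (t*(-2) + 1) = 4 + (-2*t + 1) = 4 + (1 - 2*t) = 5 - 2*t)
f(-84, 40)/(-4051) = (5 - 2*40)/(-4051) = (5 - 80)*(-1/4051) = -75*(-1/4051) = 75/4051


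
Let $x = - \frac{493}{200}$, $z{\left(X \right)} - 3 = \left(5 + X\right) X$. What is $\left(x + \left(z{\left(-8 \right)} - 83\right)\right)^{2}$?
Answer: $\frac{136726249}{40000} \approx 3418.2$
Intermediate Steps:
$z{\left(X \right)} = 3 + X \left(5 + X\right)$ ($z{\left(X \right)} = 3 + \left(5 + X\right) X = 3 + X \left(5 + X\right)$)
$x = - \frac{493}{200}$ ($x = \left(-493\right) \frac{1}{200} = - \frac{493}{200} \approx -2.465$)
$\left(x + \left(z{\left(-8 \right)} - 83\right)\right)^{2} = \left(- \frac{493}{200} + \left(\left(3 + \left(-8\right)^{2} + 5 \left(-8\right)\right) - 83\right)\right)^{2} = \left(- \frac{493}{200} + \left(\left(3 + 64 - 40\right) - 83\right)\right)^{2} = \left(- \frac{493}{200} + \left(27 - 83\right)\right)^{2} = \left(- \frac{493}{200} - 56\right)^{2} = \left(- \frac{11693}{200}\right)^{2} = \frac{136726249}{40000}$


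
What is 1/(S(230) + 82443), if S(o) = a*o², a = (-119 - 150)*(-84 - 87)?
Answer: 1/2433429543 ≈ 4.1094e-10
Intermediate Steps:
a = 45999 (a = -269*(-171) = 45999)
S(o) = 45999*o²
1/(S(230) + 82443) = 1/(45999*230² + 82443) = 1/(45999*52900 + 82443) = 1/(2433347100 + 82443) = 1/2433429543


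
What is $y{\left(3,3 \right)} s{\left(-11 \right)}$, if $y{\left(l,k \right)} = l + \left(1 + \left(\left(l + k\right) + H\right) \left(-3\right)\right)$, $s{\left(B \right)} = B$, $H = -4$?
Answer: $22$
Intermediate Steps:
$y{\left(l,k \right)} = 13 - 3 k - 2 l$ ($y{\left(l,k \right)} = l + \left(1 + \left(\left(l + k\right) - 4\right) \left(-3\right)\right) = l + \left(1 + \left(\left(k + l\right) - 4\right) \left(-3\right)\right) = l + \left(1 + \left(-4 + k + l\right) \left(-3\right)\right) = l - \left(-13 + 3 k + 3 l\right) = 13 - 3 k - 2 l$)
$y{\left(3,3 \right)} s{\left(-11 \right)} = \left(13 - 9 - 6\right) \left(-11\right) = \left(-2\right) \left(-11\right) = 22$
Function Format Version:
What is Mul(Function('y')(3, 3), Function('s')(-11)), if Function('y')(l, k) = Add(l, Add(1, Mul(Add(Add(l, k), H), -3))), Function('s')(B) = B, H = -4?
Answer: 22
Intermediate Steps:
Function('y')(l, k) = Add(13, Mul(-3, k), Mul(-2, l)) (Function('y')(l, k) = Add(l, Add(1, Mul(Add(Add(l, k), -4), -3))) = Add(l, Add(1, Mul(Add(Add(k, l), -4), -3))) = Add(l, Add(1, Mul(Add(-4, k, l), -3))) = Add(l, Add(1, Add(12, Mul(-3, k), Mul(-3, l)))) = Add(l, Add(13, Mul(-3, k), Mul(-3, l))) = Add(13, Mul(-3, k), Mul(-2, l)))
Mul(Function('y')(3, 3), Function('s')(-11)) = Mul(Add(13, Mul(-3, 3), Mul(-2, 3)), -11) = Mul(Add(13, -9, -6), -11) = Mul(-2, -11) = 22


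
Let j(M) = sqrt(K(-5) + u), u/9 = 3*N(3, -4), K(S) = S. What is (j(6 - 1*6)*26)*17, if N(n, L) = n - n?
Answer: 442*I*sqrt(5) ≈ 988.34*I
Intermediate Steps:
N(n, L) = 0
u = 0 (u = 9*(3*0) = 9*0 = 0)
j(M) = I*sqrt(5) (j(M) = sqrt(-5 + 0) = sqrt(-5) = I*sqrt(5))
(j(6 - 1*6)*26)*17 = ((I*sqrt(5))*26)*17 = (26*I*sqrt(5))*17 = 442*I*sqrt(5)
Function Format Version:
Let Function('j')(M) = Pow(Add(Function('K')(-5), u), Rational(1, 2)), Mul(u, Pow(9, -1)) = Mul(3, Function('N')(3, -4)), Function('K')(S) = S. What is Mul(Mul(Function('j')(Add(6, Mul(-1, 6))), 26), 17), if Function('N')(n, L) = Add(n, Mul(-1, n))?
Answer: Mul(442, I, Pow(5, Rational(1, 2))) ≈ Mul(988.34, I)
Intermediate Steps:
Function('N')(n, L) = 0
u = 0 (u = Mul(9, Mul(3, 0)) = Mul(9, 0) = 0)
Function('j')(M) = Mul(I, Pow(5, Rational(1, 2))) (Function('j')(M) = Pow(Add(-5, 0), Rational(1, 2)) = Pow(-5, Rational(1, 2)) = Mul(I, Pow(5, Rational(1, 2))))
Mul(Mul(Function('j')(Add(6, Mul(-1, 6))), 26), 17) = Mul(Mul(Mul(I, Pow(5, Rational(1, 2))), 26), 17) = Mul(Mul(26, I, Pow(5, Rational(1, 2))), 17) = Mul(442, I, Pow(5, Rational(1, 2)))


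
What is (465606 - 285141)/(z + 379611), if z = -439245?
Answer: -60155/19878 ≈ -3.0262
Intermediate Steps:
(465606 - 285141)/(z + 379611) = (465606 - 285141)/(-439245 + 379611) = 180465/(-59634) = 180465*(-1/59634) = -60155/19878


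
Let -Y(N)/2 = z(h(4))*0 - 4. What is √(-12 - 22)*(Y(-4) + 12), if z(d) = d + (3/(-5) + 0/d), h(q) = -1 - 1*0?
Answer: 20*I*√34 ≈ 116.62*I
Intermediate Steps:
h(q) = -1 (h(q) = -1 + 0 = -1)
z(d) = -⅗ + d (z(d) = d + (3*(-⅕) + 0) = d + (-⅗ + 0) = d - ⅗ = -⅗ + d)
Y(N) = 8 (Y(N) = -2*((-⅗ - 1)*0 - 4) = -2*(-8/5*0 - 4) = -2*(0 - 4) = -2*(-4) = 8)
√(-12 - 22)*(Y(-4) + 12) = √(-12 - 22)*(8 + 12) = √(-34)*20 = (I*√34)*20 = 20*I*√34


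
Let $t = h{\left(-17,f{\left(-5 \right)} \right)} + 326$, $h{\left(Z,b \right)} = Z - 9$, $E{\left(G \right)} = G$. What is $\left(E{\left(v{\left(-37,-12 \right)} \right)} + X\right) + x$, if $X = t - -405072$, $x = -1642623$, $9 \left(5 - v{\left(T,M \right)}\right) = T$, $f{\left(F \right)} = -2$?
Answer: $- \frac{11135177}{9} \approx -1.2372 \cdot 10^{6}$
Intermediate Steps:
$v{\left(T,M \right)} = 5 - \frac{T}{9}$
$h{\left(Z,b \right)} = -9 + Z$ ($h{\left(Z,b \right)} = Z - 9 = -9 + Z$)
$t = 300$ ($t = \left(-9 - 17\right) + 326 = -26 + 326 = 300$)
$X = 405372$ ($X = 300 - -405072 = 300 + 405072 = 405372$)
$\left(E{\left(v{\left(-37,-12 \right)} \right)} + X\right) + x = \left(\left(5 - - \frac{37}{9}\right) + 405372\right) - 1642623 = \left(\left(5 + \frac{37}{9}\right) + 405372\right) - 1642623 = \left(\frac{82}{9} + 405372\right) - 1642623 = \frac{3648430}{9} - 1642623 = - \frac{11135177}{9}$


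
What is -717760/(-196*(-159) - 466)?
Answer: -358880/15349 ≈ -23.381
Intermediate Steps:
-717760/(-196*(-159) - 466) = -717760/(31164 - 466) = -717760/30698 = -717760*1/30698 = -358880/15349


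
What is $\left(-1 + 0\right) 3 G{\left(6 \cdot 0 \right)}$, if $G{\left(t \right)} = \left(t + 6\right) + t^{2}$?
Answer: $-18$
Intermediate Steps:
$G{\left(t \right)} = 6 + t + t^{2}$ ($G{\left(t \right)} = \left(6 + t\right) + t^{2} = 6 + t + t^{2}$)
$\left(-1 + 0\right) 3 G{\left(6 \cdot 0 \right)} = \left(-1 + 0\right) 3 \left(6 + 6 \cdot 0 + \left(6 \cdot 0\right)^{2}\right) = \left(-1\right) 3 \left(6 + 0 + 0^{2}\right) = - 3 \left(6 + 0 + 0\right) = \left(-3\right) 6 = -18$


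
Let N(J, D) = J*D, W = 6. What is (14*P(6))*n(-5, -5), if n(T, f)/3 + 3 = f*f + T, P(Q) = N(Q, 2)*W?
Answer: 51408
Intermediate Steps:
N(J, D) = D*J
P(Q) = 12*Q (P(Q) = (2*Q)*6 = 12*Q)
n(T, f) = -9 + 3*T + 3*f² (n(T, f) = -9 + 3*(f*f + T) = -9 + 3*(f² + T) = -9 + 3*(T + f²) = -9 + (3*T + 3*f²) = -9 + 3*T + 3*f²)
(14*P(6))*n(-5, -5) = (14*(12*6))*(-9 + 3*(-5) + 3*(-5)²) = (14*72)*(-9 - 15 + 3*25) = 1008*(-9 - 15 + 75) = 1008*51 = 51408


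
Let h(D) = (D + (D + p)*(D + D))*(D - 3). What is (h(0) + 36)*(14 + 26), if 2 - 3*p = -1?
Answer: 1440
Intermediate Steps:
p = 1 (p = ⅔ - ⅓*(-1) = ⅔ + ⅓ = 1)
h(D) = (-3 + D)*(D + 2*D*(1 + D)) (h(D) = (D + (D + 1)*(D + D))*(D - 3) = (D + (1 + D)*(2*D))*(-3 + D) = (D + 2*D*(1 + D))*(-3 + D) = (-3 + D)*(D + 2*D*(1 + D)))
(h(0) + 36)*(14 + 26) = (0*(-9 - 3*0 + 2*0²) + 36)*(14 + 26) = (0*(-9 + 0 + 2*0) + 36)*40 = (0*(-9 + 0 + 0) + 36)*40 = (0*(-9) + 36)*40 = (0 + 36)*40 = 36*40 = 1440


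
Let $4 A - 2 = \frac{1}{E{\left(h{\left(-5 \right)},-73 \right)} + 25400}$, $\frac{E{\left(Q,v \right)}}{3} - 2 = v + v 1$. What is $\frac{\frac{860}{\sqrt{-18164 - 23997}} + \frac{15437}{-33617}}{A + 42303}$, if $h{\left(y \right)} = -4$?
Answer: $- \frac{1541724064}{142029645038401} - \frac{85889920 i \sqrt{42161}}{178127490985633} \approx -1.0855 \cdot 10^{-5} - 9.9007 \cdot 10^{-5} i$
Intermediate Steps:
$E{\left(Q,v \right)} = 6 + 6 v$ ($E{\left(Q,v \right)} = 6 + 3 \left(v + v 1\right) = 6 + 3 \left(v + v\right) = 6 + 3 \cdot 2 v = 6 + 6 v$)
$A = \frac{49937}{99872}$ ($A = \frac{1}{2} + \frac{1}{4 \left(\left(6 + 6 \left(-73\right)\right) + 25400\right)} = \frac{1}{2} + \frac{1}{4 \left(\left(6 - 438\right) + 25400\right)} = \frac{1}{2} + \frac{1}{4 \left(-432 + 25400\right)} = \frac{1}{2} + \frac{1}{4 \cdot 24968} = \frac{1}{2} + \frac{1}{4} \cdot \frac{1}{24968} = \frac{1}{2} + \frac{1}{99872} = \frac{49937}{99872} \approx 0.50001$)
$\frac{\frac{860}{\sqrt{-18164 - 23997}} + \frac{15437}{-33617}}{A + 42303} = \frac{\frac{860}{\sqrt{-18164 - 23997}} + \frac{15437}{-33617}}{\frac{49937}{99872} + 42303} = \frac{\frac{860}{\sqrt{-42161}} + 15437 \left(- \frac{1}{33617}\right)}{\frac{4224935153}{99872}} = \left(\frac{860}{i \sqrt{42161}} - \frac{15437}{33617}\right) \frac{99872}{4224935153} = \left(860 \left(- \frac{i \sqrt{42161}}{42161}\right) - \frac{15437}{33617}\right) \frac{99872}{4224935153} = \left(- \frac{860 i \sqrt{42161}}{42161} - \frac{15437}{33617}\right) \frac{99872}{4224935153} = \left(- \frac{15437}{33617} - \frac{860 i \sqrt{42161}}{42161}\right) \frac{99872}{4224935153} = - \frac{1541724064}{142029645038401} - \frac{85889920 i \sqrt{42161}}{178127490985633}$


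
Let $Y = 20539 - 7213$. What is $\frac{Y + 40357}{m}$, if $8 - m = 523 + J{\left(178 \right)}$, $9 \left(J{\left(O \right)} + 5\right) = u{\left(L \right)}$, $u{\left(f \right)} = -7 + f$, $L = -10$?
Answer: $- \frac{483147}{4573} \approx -105.65$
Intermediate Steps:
$Y = 13326$ ($Y = 20539 - 7213 = 13326$)
$J{\left(O \right)} = - \frac{62}{9}$ ($J{\left(O \right)} = -5 + \frac{-7 - 10}{9} = -5 + \frac{1}{9} \left(-17\right) = -5 - \frac{17}{9} = - \frac{62}{9}$)
$m = - \frac{4573}{9}$ ($m = 8 - \left(523 - \frac{62}{9}\right) = 8 - \frac{4645}{9} = - \frac{4573}{9} \approx -508.11$)
$\frac{Y + 40357}{m} = \frac{13326 + 40357}{- \frac{4573}{9}} = 53683 \left(- \frac{9}{4573}\right) = - \frac{483147}{4573}$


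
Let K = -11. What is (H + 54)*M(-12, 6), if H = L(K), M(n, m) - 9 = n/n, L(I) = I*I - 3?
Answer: 1720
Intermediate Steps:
L(I) = -3 + I**2 (L(I) = I**2 - 3 = -3 + I**2)
M(n, m) = 10 (M(n, m) = 9 + n/n = 9 + 1 = 10)
H = 118 (H = -3 + (-11)**2 = -3 + 121 = 118)
(H + 54)*M(-12, 6) = (118 + 54)*10 = 172*10 = 1720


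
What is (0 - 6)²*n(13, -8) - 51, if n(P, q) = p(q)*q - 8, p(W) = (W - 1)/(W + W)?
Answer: -501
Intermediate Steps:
p(W) = (-1 + W)/(2*W) (p(W) = (-1 + W)/((2*W)) = (-1 + W)*(1/(2*W)) = (-1 + W)/(2*W))
n(P, q) = -17/2 + q/2 (n(P, q) = ((-1 + q)/(2*q))*q - 8 = (-½ + q/2) - 8 = -17/2 + q/2)
(0 - 6)²*n(13, -8) - 51 = (0 - 6)²*(-17/2 + (½)*(-8)) - 51 = (-6)²*(-17/2 - 4) - 51 = 36*(-25/2) - 51 = -450 - 51 = -501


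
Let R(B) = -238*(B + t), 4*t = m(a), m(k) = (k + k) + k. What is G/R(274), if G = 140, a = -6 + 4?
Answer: -4/1853 ≈ -0.0021587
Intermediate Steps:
a = -2
m(k) = 3*k (m(k) = 2*k + k = 3*k)
t = -3/2 (t = (3*(-2))/4 = (¼)*(-6) = -3/2 ≈ -1.5000)
R(B) = 357 - 238*B (R(B) = -238*(B - 3/2) = -238*(-3/2 + B) = 357 - 238*B)
G/R(274) = 140/(357 - 238*274) = 140/(357 - 65212) = 140/(-64855) = 140*(-1/64855) = -4/1853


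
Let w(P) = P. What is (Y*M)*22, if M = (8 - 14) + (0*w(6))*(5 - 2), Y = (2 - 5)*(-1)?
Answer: -396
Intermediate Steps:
Y = 3 (Y = -3*(-1) = 3)
M = -6 (M = (8 - 14) + (0*6)*(5 - 2) = -6 + 0*3 = -6 + 0 = -6)
(Y*M)*22 = (3*(-6))*22 = -18*22 = -396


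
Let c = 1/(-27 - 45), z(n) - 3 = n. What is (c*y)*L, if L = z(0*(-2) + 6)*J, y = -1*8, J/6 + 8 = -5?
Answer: -78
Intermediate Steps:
z(n) = 3 + n
J = -78 (J = -48 + 6*(-5) = -48 - 30 = -78)
c = -1/72 (c = 1/(-72) = -1/72 ≈ -0.013889)
y = -8
L = -702 (L = (3 + (0*(-2) + 6))*(-78) = (3 + (0 + 6))*(-78) = (3 + 6)*(-78) = 9*(-78) = -702)
(c*y)*L = -1/72*(-8)*(-702) = (⅑)*(-702) = -78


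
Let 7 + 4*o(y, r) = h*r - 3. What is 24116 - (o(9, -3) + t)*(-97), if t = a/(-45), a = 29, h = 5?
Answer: 4220503/180 ≈ 23447.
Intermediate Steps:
o(y, r) = -5/2 + 5*r/4 (o(y, r) = -7/4 + (5*r - 3)/4 = -7/4 + (-3 + 5*r)/4 = -7/4 + (-¾ + 5*r/4) = -5/2 + 5*r/4)
t = -29/45 (t = 29/(-45) = 29*(-1/45) = -29/45 ≈ -0.64444)
24116 - (o(9, -3) + t)*(-97) = 24116 - ((-5/2 + (5/4)*(-3)) - 29/45)*(-97) = 24116 - ((-5/2 - 15/4) - 29/45)*(-97) = 24116 - (-25/4 - 29/45)*(-97) = 24116 - (-1241)*(-97)/180 = 24116 - 1*120377/180 = 24116 - 120377/180 = 4220503/180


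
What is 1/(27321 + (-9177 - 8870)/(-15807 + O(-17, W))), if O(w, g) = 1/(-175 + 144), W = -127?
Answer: 490018/13388341235 ≈ 3.6600e-5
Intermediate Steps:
O(w, g) = -1/31 (O(w, g) = 1/(-31) = -1/31)
1/(27321 + (-9177 - 8870)/(-15807 + O(-17, W))) = 1/(27321 + (-9177 - 8870)/(-15807 - 1/31)) = 1/(27321 - 18047/(-490018/31)) = 1/(27321 - 18047*(-31/490018)) = 1/(27321 + 559457/490018) = 1/(13388341235/490018) = 490018/13388341235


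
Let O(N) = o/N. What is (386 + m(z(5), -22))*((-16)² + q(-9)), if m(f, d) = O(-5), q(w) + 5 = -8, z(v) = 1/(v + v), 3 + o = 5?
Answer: 468504/5 ≈ 93701.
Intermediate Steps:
o = 2 (o = -3 + 5 = 2)
z(v) = 1/(2*v)
q(w) = -13 (q(w) = -5 - 8 = -13)
O(N) = 2/N
m(f, d) = -⅖ (m(f, d) = 2/(-5) = 2*(-⅕) = -⅖)
(386 + m(z(5), -22))*((-16)² + q(-9)) = (386 - ⅖)*((-16)² - 13) = 1928*(256 - 13)/5 = (1928/5)*243 = 468504/5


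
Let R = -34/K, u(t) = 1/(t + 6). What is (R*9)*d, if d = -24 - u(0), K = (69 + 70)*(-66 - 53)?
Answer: -435/973 ≈ -0.44707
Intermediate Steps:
K = -16541 (K = 139*(-119) = -16541)
u(t) = 1/(6 + t)
d = -145/6 (d = -24 - 1/(6 + 0) = -24 - 1/6 = -24 - 1*⅙ = -24 - ⅙ = -145/6 ≈ -24.167)
R = 2/973 (R = -34/(-16541) = -34*(-1/16541) = 2/973 ≈ 0.0020555)
(R*9)*d = ((2/973)*9)*(-145/6) = (18/973)*(-145/6) = -435/973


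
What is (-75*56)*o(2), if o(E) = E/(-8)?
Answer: 1050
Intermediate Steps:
o(E) = -E/8 (o(E) = E*(-1/8) = -E/8)
(-75*56)*o(2) = (-75*56)*(-1/8*2) = -4200*(-1/4) = 1050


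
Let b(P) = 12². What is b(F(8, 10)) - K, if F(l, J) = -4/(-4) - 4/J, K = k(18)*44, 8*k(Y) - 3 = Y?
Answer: 57/2 ≈ 28.500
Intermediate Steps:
k(Y) = 3/8 + Y/8
K = 231/2 (K = (3/8 + (⅛)*18)*44 = (3/8 + 9/4)*44 = (21/8)*44 = 231/2 ≈ 115.50)
F(l, J) = 1 - 4/J (F(l, J) = -4*(-¼) - 4/J = 1 - 4/J)
b(P) = 144
b(F(8, 10)) - K = 144 - 1*231/2 = 144 - 231/2 = 57/2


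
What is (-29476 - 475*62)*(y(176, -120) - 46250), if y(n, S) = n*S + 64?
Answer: 3966073356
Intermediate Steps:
y(n, S) = 64 + S*n (y(n, S) = S*n + 64 = 64 + S*n)
(-29476 - 475*62)*(y(176, -120) - 46250) = (-29476 - 475*62)*((64 - 120*176) - 46250) = (-29476 - 29450)*((64 - 21120) - 46250) = -58926*(-21056 - 46250) = -58926*(-67306) = 3966073356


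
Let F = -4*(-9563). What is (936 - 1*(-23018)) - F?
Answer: -14298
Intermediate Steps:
F = 38252
(936 - 1*(-23018)) - F = (936 - 1*(-23018)) - 1*38252 = (936 + 23018) - 38252 = 23954 - 38252 = -14298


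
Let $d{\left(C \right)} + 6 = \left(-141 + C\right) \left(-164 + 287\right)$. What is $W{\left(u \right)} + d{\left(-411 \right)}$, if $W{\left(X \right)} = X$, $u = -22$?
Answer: $-67924$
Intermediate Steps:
$d{\left(C \right)} = -17349 + 123 C$ ($d{\left(C \right)} = -6 + \left(-141 + C\right) \left(-164 + 287\right) = -6 + \left(-141 + C\right) 123 = -6 + \left(-17343 + 123 C\right) = -17349 + 123 C$)
$W{\left(u \right)} + d{\left(-411 \right)} = -22 + \left(-17349 + 123 \left(-411\right)\right) = -22 - 67902 = -67924$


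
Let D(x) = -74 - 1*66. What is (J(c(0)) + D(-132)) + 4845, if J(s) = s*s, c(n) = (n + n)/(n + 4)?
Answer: 4705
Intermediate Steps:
D(x) = -140 (D(x) = -74 - 66 = -140)
c(n) = 2*n/(4 + n) (c(n) = (2*n)/(4 + n) = 2*n/(4 + n))
J(s) = s²
(J(c(0)) + D(-132)) + 4845 = ((2*0/(4 + 0))² - 140) + 4845 = ((2*0/4)² - 140) + 4845 = ((2*0*(¼))² - 140) + 4845 = (0² - 140) + 4845 = (0 - 140) + 4845 = -140 + 4845 = 4705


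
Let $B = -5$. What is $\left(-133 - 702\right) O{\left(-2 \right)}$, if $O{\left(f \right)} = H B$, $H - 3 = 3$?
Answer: $25050$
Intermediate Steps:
$H = 6$ ($H = 3 + 3 = 6$)
$O{\left(f \right)} = -30$ ($O{\left(f \right)} = 6 \left(-5\right) = -30$)
$\left(-133 - 702\right) O{\left(-2 \right)} = \left(-133 - 702\right) \left(-30\right) = \left(-835\right) \left(-30\right) = 25050$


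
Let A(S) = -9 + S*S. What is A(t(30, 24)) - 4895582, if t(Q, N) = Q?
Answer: -4894691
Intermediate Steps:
A(S) = -9 + S²
A(t(30, 24)) - 4895582 = (-9 + 30²) - 4895582 = (-9 + 900) - 4895582 = 891 - 4895582 = -4894691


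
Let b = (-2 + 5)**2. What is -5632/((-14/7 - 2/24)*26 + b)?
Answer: 33792/271 ≈ 124.69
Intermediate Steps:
b = 9 (b = 3**2 = 9)
-5632/((-14/7 - 2/24)*26 + b) = -5632/((-14/7 - 2/24)*26 + 9) = -5632/((-14*1/7 - 2*1/24)*26 + 9) = -5632/((-2 - 1/12)*26 + 9) = -5632/(-25/12*26 + 9) = -5632/(-325/6 + 9) = -5632/(-271/6) = -5632*(-6/271) = 33792/271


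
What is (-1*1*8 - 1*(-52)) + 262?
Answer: 306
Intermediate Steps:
(-1*1*8 - 1*(-52)) + 262 = (-1*8 + 52) + 262 = (-8 + 52) + 262 = 44 + 262 = 306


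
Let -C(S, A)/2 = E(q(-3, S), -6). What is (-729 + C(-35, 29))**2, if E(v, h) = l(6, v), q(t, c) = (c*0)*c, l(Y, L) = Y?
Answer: 549081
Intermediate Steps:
q(t, c) = 0 (q(t, c) = 0*c = 0)
E(v, h) = 6
C(S, A) = -12 (C(S, A) = -2*6 = -12)
(-729 + C(-35, 29))**2 = (-729 - 12)**2 = (-741)**2 = 549081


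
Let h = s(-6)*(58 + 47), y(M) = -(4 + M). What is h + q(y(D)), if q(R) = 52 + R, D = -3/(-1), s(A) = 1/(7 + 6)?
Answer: 690/13 ≈ 53.077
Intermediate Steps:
s(A) = 1/13
D = 3 (D = -3*(-1) = 3)
y(M) = -4 - M
h = 105/13 (h = (58 + 47)/13 = (1/13)*105 = 105/13 ≈ 8.0769)
h + q(y(D)) = 105/13 + (52 + (-4 - 1*3)) = 105/13 + (52 + (-4 - 3)) = 105/13 + (52 - 7) = 105/13 + 45 = 690/13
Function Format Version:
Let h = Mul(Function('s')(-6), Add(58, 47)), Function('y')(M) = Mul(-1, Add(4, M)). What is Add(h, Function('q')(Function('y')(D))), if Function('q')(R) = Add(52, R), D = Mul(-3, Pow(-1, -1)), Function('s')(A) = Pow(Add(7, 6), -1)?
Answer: Rational(690, 13) ≈ 53.077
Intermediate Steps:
Function('s')(A) = Rational(1, 13) (Function('s')(A) = Pow(13, -1) = Rational(1, 13))
D = 3 (D = Mul(-3, -1) = 3)
Function('y')(M) = Add(-4, Mul(-1, M))
h = Rational(105, 13) (h = Mul(Rational(1, 13), Add(58, 47)) = Mul(Rational(1, 13), 105) = Rational(105, 13) ≈ 8.0769)
Add(h, Function('q')(Function('y')(D))) = Add(Rational(105, 13), Add(52, Add(-4, Mul(-1, 3)))) = Add(Rational(105, 13), Add(52, Add(-4, -3))) = Add(Rational(105, 13), Add(52, -7)) = Add(Rational(105, 13), 45) = Rational(690, 13)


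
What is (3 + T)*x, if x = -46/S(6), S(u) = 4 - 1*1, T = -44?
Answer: 1886/3 ≈ 628.67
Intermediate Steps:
S(u) = 3 (S(u) = 4 - 1 = 3)
x = -46/3 ≈ -15.333
(3 + T)*x = (3 - 44)*(-46/3) = -41*(-46/3) = 1886/3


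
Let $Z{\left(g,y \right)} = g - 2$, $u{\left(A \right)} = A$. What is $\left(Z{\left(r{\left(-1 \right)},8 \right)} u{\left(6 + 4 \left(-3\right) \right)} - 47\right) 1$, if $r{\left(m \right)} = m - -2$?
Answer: $-41$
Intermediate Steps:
$r{\left(m \right)} = 2 + m$ ($r{\left(m \right)} = m + 2 = 2 + m$)
$Z{\left(g,y \right)} = -2 + g$ ($Z{\left(g,y \right)} = g - 2 = -2 + g$)
$\left(Z{\left(r{\left(-1 \right)},8 \right)} u{\left(6 + 4 \left(-3\right) \right)} - 47\right) 1 = \left(\left(-2 + \left(2 - 1\right)\right) \left(6 + 4 \left(-3\right)\right) - 47\right) 1 = \left(\left(-2 + 1\right) \left(6 - 12\right) - 47\right) 1 = \left(\left(-1\right) \left(-6\right) - 47\right) 1 = \left(6 - 47\right) 1 = \left(-41\right) 1 = -41$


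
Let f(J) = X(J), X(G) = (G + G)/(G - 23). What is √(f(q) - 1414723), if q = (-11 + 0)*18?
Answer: I*√69096398527/221 ≈ 1189.4*I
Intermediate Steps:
q = -198 (q = -11*18 = -198)
X(G) = 2*G/(-23 + G) (X(G) = (2*G)/(-23 + G) = 2*G/(-23 + G))
f(J) = 2*J/(-23 + J)
√(f(q) - 1414723) = √(2*(-198)/(-23 - 198) - 1414723) = √(2*(-198)/(-221) - 1414723) = √(2*(-198)*(-1/221) - 1414723) = √(396/221 - 1414723) = √(-312653387/221) = I*√69096398527/221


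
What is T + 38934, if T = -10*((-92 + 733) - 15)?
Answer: 32674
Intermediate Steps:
T = -6260 (T = -10*(641 - 15) = -10*626 = -6260)
T + 38934 = -6260 + 38934 = 32674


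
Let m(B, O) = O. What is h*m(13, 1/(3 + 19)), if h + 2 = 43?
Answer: 41/22 ≈ 1.8636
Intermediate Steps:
h = 41 (h = -2 + 43 = 41)
h*m(13, 1/(3 + 19)) = 41/(3 + 19) = 41/22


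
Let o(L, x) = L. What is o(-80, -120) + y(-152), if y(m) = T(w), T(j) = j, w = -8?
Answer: -88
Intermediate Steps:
y(m) = -8
o(-80, -120) + y(-152) = -80 - 8 = -88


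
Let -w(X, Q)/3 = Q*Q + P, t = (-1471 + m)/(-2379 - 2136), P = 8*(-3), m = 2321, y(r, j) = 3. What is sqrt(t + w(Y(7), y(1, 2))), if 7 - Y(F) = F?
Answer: sqrt(36539895)/903 ≈ 6.6942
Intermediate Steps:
P = -24
Y(F) = 7 - F
t = -170/903 (t = (-1471 + 2321)/(-2379 - 2136) = 850/(-4515) = 850*(-1/4515) = -170/903 ≈ -0.18826)
w(X, Q) = 72 - 3*Q**2 (w(X, Q) = -3*(Q*Q - 24) = -3*(Q**2 - 24) = -3*(-24 + Q**2) = 72 - 3*Q**2)
sqrt(t + w(Y(7), y(1, 2))) = sqrt(-170/903 + (72 - 3*3**2)) = sqrt(-170/903 + (72 - 3*9)) = sqrt(-170/903 + (72 - 27)) = sqrt(-170/903 + 45) = sqrt(40465/903) = sqrt(36539895)/903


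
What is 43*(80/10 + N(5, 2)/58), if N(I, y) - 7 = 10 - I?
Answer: 10234/29 ≈ 352.90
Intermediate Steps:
N(I, y) = 17 - I (N(I, y) = 7 + (10 - I) = 17 - I)
43*(80/10 + N(5, 2)/58) = 43*(80/10 + (17 - 1*5)/58) = 43*(80*(⅒) + (17 - 5)*(1/58)) = 43*(8 + 12*(1/58)) = 43*(8 + 6/29) = 43*(238/29) = 10234/29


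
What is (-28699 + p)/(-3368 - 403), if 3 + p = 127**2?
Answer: 1397/419 ≈ 3.3341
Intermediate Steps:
p = 16126 (p = -3 + 127**2 = -3 + 16129 = 16126)
(-28699 + p)/(-3368 - 403) = (-28699 + 16126)/(-3368 - 403) = -12573/(-3771) = -12573*(-1/3771) = 1397/419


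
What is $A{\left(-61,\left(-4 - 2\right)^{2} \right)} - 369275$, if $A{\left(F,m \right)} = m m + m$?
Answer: $-367943$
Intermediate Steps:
$A{\left(F,m \right)} = m + m^{2}$ ($A{\left(F,m \right)} = m^{2} + m = m + m^{2}$)
$A{\left(-61,\left(-4 - 2\right)^{2} \right)} - 369275 = \left(-4 - 2\right)^{2} \left(1 + \left(-4 - 2\right)^{2}\right) - 369275 = \left(-6\right)^{2} \left(1 + \left(-6\right)^{2}\right) - 369275 = 36 \left(1 + 36\right) - 369275 = 36 \cdot 37 - 369275 = 1332 - 369275 = -367943$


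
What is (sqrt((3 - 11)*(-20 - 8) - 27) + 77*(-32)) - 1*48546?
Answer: -51010 + sqrt(197) ≈ -50996.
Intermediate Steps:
(sqrt((3 - 11)*(-20 - 8) - 27) + 77*(-32)) - 1*48546 = (sqrt(-8*(-28) - 27) - 2464) - 48546 = (sqrt(224 - 27) - 2464) - 48546 = (sqrt(197) - 2464) - 48546 = (-2464 + sqrt(197)) - 48546 = -51010 + sqrt(197)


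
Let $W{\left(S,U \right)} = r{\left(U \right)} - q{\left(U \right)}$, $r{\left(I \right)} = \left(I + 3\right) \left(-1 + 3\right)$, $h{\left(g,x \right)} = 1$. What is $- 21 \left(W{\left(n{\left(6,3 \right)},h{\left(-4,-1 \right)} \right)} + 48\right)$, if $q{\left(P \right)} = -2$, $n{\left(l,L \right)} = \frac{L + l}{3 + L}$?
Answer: $-1218$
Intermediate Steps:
$n{\left(l,L \right)} = \frac{L + l}{3 + L}$
$r{\left(I \right)} = 6 + 2 I$ ($r{\left(I \right)} = \left(3 + I\right) 2 = 6 + 2 I$)
$W{\left(S,U \right)} = 8 + 2 U$ ($W{\left(S,U \right)} = \left(6 + 2 U\right) - -2 = \left(6 + 2 U\right) + 2 = 8 + 2 U$)
$- 21 \left(W{\left(n{\left(6,3 \right)},h{\left(-4,-1 \right)} \right)} + 48\right) = - 21 \left(\left(8 + 2 \cdot 1\right) + 48\right) = - 21 \left(\left(8 + 2\right) + 48\right) = - 21 \left(10 + 48\right) = \left(-21\right) 58 = -1218$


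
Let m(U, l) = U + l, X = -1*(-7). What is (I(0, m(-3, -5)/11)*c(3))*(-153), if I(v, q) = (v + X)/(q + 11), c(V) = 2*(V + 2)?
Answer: -117810/113 ≈ -1042.6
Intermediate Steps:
X = 7
c(V) = 4 + 2*V (c(V) = 2*(2 + V) = 4 + 2*V)
I(v, q) = (7 + v)/(11 + q) (I(v, q) = (v + 7)/(q + 11) = (7 + v)/(11 + q))
(I(0, m(-3, -5)/11)*c(3))*(-153) = (((7 + 0)/(11 + (-3 - 5)/11))*(4 + 2*3))*(-153) = ((7/(11 - 8*1/11))*(4 + 6))*(-153) = ((7/(11 - 8/11))*10)*(-153) = ((7/(113/11))*10)*(-153) = (((11/113)*7)*10)*(-153) = ((77/113)*10)*(-153) = (770/113)*(-153) = -117810/113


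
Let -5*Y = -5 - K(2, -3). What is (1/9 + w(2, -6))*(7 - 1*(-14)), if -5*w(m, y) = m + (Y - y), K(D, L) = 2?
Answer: -2786/75 ≈ -37.147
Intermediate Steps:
Y = 7/5 (Y = -(-5 - 1*2)/5 = -(-5 - 2)/5 = -⅕*(-7) = 7/5 ≈ 1.4000)
w(m, y) = -7/25 - m/5 + y/5 (w(m, y) = -(m + (7/5 - y))/5 = -(7/5 + m - y)/5 = -7/25 - m/5 + y/5)
(1/9 + w(2, -6))*(7 - 1*(-14)) = (1/9 + (-7/25 - ⅕*2 + (⅕)*(-6)))*(7 - 1*(-14)) = (⅑ + (-7/25 - ⅖ - 6/5))*(7 + 14) = (⅑ - 47/25)*21 = -398/225*21 = -2786/75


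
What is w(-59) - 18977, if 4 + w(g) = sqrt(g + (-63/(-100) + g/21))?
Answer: -18981 + I*sqrt(2698017)/210 ≈ -18981.0 + 7.8217*I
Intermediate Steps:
w(g) = -4 + sqrt(63/100 + 22*g/21) (w(g) = -4 + sqrt(g + (-63/(-100) + g/21)) = -4 + sqrt(g + (-63*(-1/100) + g*(1/21))) = -4 + sqrt(g + (63/100 + g/21)) = -4 + sqrt(63/100 + 22*g/21))
w(-59) - 18977 = (-4 + sqrt(27783 + 46200*(-59))/210) - 18977 = (-4 + sqrt(27783 - 2725800)/210) - 18977 = (-4 + sqrt(-2698017)/210) - 18977 = (-4 + (I*sqrt(2698017))/210) - 18977 = (-4 + I*sqrt(2698017)/210) - 18977 = -18981 + I*sqrt(2698017)/210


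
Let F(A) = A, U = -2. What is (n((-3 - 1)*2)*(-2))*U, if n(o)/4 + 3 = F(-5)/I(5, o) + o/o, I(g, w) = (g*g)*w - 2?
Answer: -3192/101 ≈ -31.604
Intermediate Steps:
I(g, w) = -2 + w*g² (I(g, w) = g²*w - 2 = w*g² - 2 = -2 + w*g²)
n(o) = -8 - 20/(-2 + 25*o) (n(o) = -12 + 4*(-5/(-2 + o*5²) + o/o) = -12 + 4*(-5/(-2 + o*25) + 1) = -12 + 4*(-5/(-2 + 25*o) + 1) = -12 + 4*(1 - 5/(-2 + 25*o)) = -12 + (4 - 20/(-2 + 25*o)) = -8 - 20/(-2 + 25*o))
(n((-3 - 1)*2)*(-2))*U = ((4*(-1 - 50*(-3 - 1)*2)/(-2 + 25*((-3 - 1)*2)))*(-2))*(-2) = ((4*(-1 - (-200)*2)/(-2 + 25*(-4*2)))*(-2))*(-2) = ((4*(-1 - 50*(-8))/(-2 + 25*(-8)))*(-2))*(-2) = ((4*(-1 + 400)/(-2 - 200))*(-2))*(-2) = ((4*399/(-202))*(-2))*(-2) = ((4*(-1/202)*399)*(-2))*(-2) = -798/101*(-2)*(-2) = (1596/101)*(-2) = -3192/101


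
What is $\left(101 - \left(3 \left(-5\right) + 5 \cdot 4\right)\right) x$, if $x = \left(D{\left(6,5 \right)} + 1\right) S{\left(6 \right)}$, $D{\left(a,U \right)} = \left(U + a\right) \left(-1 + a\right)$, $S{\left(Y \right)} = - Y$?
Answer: $-32256$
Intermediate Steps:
$D{\left(a,U \right)} = \left(-1 + a\right) \left(U + a\right)$
$x = -336$ ($x = \left(\left(6^{2} - 5 - 6 + 5 \cdot 6\right) + 1\right) \left(\left(-1\right) 6\right) = \left(\left(36 - 5 - 6 + 30\right) + 1\right) \left(-6\right) = \left(55 + 1\right) \left(-6\right) = 56 \left(-6\right) = -336$)
$\left(101 - \left(3 \left(-5\right) + 5 \cdot 4\right)\right) x = \left(101 - \left(3 \left(-5\right) + 5 \cdot 4\right)\right) \left(-336\right) = \left(101 - \left(-15 + 20\right)\right) \left(-336\right) = \left(101 - 5\right) \left(-336\right) = 96 \left(-336\right) = -32256$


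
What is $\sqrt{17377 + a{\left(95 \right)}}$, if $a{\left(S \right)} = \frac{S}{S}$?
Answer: $\sqrt{17378} \approx 131.83$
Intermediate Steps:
$a{\left(S \right)} = 1$
$\sqrt{17377 + a{\left(95 \right)}} = \sqrt{17377 + 1} = \sqrt{17378}$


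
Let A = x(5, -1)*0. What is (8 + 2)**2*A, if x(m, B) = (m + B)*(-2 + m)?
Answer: 0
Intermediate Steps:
x(m, B) = (-2 + m)*(B + m) (x(m, B) = (B + m)*(-2 + m) = (-2 + m)*(B + m))
A = 0 (A = (5**2 - 2*(-1) - 2*5 - 1*5)*0 = (25 + 2 - 10 - 5)*0 = 12*0 = 0)
(8 + 2)**2*A = (8 + 2)**2*0 = 10**2*0 = 100*0 = 0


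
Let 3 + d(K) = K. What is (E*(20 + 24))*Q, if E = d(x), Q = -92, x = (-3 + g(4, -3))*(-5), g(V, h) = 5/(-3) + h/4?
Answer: -292468/3 ≈ -97489.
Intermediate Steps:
g(V, h) = -5/3 + h/4 (g(V, h) = 5*(-1/3) + h*(1/4) = -5/3 + h/4)
x = 325/12 (x = (-3 + (-5/3 + (1/4)*(-3)))*(-5) = (-3 + (-5/3 - 3/4))*(-5) = (-3 - 29/12)*(-5) = -65/12*(-5) = 325/12 ≈ 27.083)
d(K) = -3 + K
E = 289/12 (E = -3 + 325/12 = 289/12 ≈ 24.083)
(E*(20 + 24))*Q = (289*(20 + 24)/12)*(-92) = ((289/12)*44)*(-92) = (3179/3)*(-92) = -292468/3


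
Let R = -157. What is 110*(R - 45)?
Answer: -22220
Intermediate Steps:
110*(R - 45) = 110*(-157 - 45) = 110*(-202) = -22220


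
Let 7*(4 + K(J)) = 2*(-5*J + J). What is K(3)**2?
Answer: 2704/49 ≈ 55.184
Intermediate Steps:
K(J) = -4 - 8*J/7 (K(J) = -4 + (2*(-5*J + J))/7 = -4 + (2*(-4*J))/7 = -4 + (-8*J)/7 = -4 - 8*J/7)
K(3)**2 = (-4 - 8/7*3)**2 = (-4 - 24/7)**2 = (-52/7)**2 = 2704/49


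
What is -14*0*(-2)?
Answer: 0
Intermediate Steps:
-14*0*(-2) = 0*(-2) = 0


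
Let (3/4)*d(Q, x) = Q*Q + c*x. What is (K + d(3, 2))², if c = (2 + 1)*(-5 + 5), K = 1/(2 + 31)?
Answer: 157609/1089 ≈ 144.73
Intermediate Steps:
K = 1/33 ≈ 0.030303
c = 0 (c = 3*0 = 0)
d(Q, x) = 4*Q²/3 (d(Q, x) = 4*(Q*Q + 0*x)/3 = 4*(Q² + 0)/3 = 4*Q²/3)
(K + d(3, 2))² = (1/33 + (4/3)*3²)² = (1/33 + (4/3)*9)² = (1/33 + 12)² = (397/33)² = 157609/1089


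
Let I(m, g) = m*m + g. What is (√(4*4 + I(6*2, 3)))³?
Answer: 163*√163 ≈ 2081.0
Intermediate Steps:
I(m, g) = g + m² (I(m, g) = m² + g = g + m²)
(√(4*4 + I(6*2, 3)))³ = (√(4*4 + (3 + (6*2)²)))³ = (√(16 + (3 + 12²)))³ = (√(16 + (3 + 144)))³ = (√(16 + 147))³ = (√163)³ = 163*√163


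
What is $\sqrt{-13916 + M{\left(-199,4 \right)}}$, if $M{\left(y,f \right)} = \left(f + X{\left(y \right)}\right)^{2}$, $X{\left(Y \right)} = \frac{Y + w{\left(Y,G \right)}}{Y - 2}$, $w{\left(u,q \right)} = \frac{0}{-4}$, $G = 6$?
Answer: $\frac{i \sqrt{561214307}}{201} \approx 117.86 i$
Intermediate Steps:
$w{\left(u,q \right)} = 0$ ($w{\left(u,q \right)} = 0 \left(- \frac{1}{4}\right) = 0$)
$X{\left(Y \right)} = \frac{Y}{-2 + Y}$ ($X{\left(Y \right)} = \frac{Y + 0}{Y - 2} = \frac{Y}{-2 + Y}$)
$M{\left(y,f \right)} = \left(f + \frac{y}{-2 + y}\right)^{2}$
$\sqrt{-13916 + M{\left(-199,4 \right)}} = \sqrt{-13916 + \frac{\left(-199 + 4 \left(-2 - 199\right)\right)^{2}}{\left(-2 - 199\right)^{2}}} = \sqrt{-13916 + \frac{\left(-199 + 4 \left(-201\right)\right)^{2}}{40401}} = \sqrt{-13916 + \frac{\left(-199 - 804\right)^{2}}{40401}} = \sqrt{-13916 + \frac{\left(-1003\right)^{2}}{40401}} = \sqrt{-13916 + \frac{1}{40401} \cdot 1006009} = \sqrt{-13916 + \frac{1006009}{40401}} = \sqrt{- \frac{561214307}{40401}} = \frac{i \sqrt{561214307}}{201}$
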